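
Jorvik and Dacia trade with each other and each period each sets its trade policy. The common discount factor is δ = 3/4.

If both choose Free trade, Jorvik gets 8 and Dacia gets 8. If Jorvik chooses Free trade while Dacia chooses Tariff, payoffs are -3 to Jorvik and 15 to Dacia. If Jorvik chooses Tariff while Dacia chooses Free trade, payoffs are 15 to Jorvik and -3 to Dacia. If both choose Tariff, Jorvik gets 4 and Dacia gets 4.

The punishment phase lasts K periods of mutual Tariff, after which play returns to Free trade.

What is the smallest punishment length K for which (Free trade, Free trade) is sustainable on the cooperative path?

4

No profitable deviation requires (8−4)(δ+…+δ^K) ≥ 15−8, i.e. δ+…+δ^K ≥ 7/4 ≈ 1.7500.
With δ = 3/4, the partial sums are K=1: 0.7500, K=2: 1.3125, K=3: 1.7344, K=4: 2.0508.
K = 4 is the first length at which the sum reaches 1.7500.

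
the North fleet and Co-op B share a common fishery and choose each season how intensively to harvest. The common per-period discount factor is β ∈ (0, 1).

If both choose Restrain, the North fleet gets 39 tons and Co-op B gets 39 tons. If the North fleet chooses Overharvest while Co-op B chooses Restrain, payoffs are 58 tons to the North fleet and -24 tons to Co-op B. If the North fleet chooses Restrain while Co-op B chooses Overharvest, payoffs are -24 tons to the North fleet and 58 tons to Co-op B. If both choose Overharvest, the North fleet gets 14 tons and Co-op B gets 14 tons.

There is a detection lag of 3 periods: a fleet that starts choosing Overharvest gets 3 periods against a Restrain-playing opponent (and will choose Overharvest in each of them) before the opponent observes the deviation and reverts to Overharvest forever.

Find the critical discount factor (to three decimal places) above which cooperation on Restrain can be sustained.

0.756

A deviator earns 58 for 3 periods, then 14 forever; cooperating earns 39 forever. Multiplying the IC by (1−β):
39 ≥ 58(1−β^3) + 14β^3, so 44·β^3 ≥ 19 and β^3 ≥ 19/44.
β ≥ (19/44)^(1/3) ≈ 0.756.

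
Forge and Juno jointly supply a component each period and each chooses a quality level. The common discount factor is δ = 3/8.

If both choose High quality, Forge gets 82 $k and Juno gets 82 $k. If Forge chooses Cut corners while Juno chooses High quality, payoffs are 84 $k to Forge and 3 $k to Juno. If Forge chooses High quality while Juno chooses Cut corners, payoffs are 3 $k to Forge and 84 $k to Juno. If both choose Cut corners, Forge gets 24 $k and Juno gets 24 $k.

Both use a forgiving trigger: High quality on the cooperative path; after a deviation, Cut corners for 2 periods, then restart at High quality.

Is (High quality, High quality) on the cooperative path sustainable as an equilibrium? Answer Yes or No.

Yes

A one-shot deviation gives 84 now, then 24 for 2 periods, then back to 82.
Gain from deviating: (84−82) today; loss: (82−24) in each of the next 2 periods.
No-deviation condition: (82−24)(δ+…+δ^2) ≥ 84−82, i.e. δ+…+δ^2 ≥ 1/29.
At δ = 3/8: δ+…+δ^2 = 0.5156 ≥ 0.0345.
So cooperation is sustainable.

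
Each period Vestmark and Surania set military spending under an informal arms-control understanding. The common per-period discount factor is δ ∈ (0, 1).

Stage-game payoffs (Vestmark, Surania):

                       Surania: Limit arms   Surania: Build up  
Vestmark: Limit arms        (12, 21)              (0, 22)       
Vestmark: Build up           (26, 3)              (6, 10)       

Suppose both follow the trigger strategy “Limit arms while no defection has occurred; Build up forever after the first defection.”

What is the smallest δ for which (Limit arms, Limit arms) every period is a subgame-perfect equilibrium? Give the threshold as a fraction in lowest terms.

7/10

Vestmark's threshold: (26−12)/(26−6) = 7/10.
Surania's threshold: (22−21)/(22−10) = 1/12.
7/10 > 1/12, so Vestmark binds and δ* = 7/10.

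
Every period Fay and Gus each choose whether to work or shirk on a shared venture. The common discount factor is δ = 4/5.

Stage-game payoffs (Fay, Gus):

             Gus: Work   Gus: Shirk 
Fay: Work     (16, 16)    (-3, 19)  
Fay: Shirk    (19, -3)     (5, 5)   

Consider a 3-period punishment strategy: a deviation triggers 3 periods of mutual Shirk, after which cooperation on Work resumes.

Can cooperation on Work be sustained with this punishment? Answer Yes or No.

A one-shot deviation gives 19 now, then 5 for 3 periods, then back to 16.
Gain from deviating: (19−16) today; loss: (16−5) in each of the next 3 periods.
No-deviation condition: (16−5)(δ+…+δ^3) ≥ 19−16, i.e. δ+…+δ^3 ≥ 3/11.
At δ = 4/5: δ+…+δ^3 = 1.9520 ≥ 0.2727.
So cooperation is sustainable.

Yes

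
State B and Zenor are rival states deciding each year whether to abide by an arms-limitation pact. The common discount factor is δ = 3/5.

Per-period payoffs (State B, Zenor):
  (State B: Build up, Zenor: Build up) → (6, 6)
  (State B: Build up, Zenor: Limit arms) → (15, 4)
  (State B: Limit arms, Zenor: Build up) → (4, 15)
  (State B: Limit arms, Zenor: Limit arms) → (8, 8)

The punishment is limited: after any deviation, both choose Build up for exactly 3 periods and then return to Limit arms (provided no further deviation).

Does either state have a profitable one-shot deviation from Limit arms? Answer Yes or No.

A one-shot deviation gives 15 now, then 6 for 3 periods, then back to 8.
Gain from deviating: (15−8) today; loss: (8−6) in each of the next 3 periods.
No-deviation condition: (8−6)(δ+…+δ^3) ≥ 15−8, i.e. δ+…+δ^3 ≥ 7/2.
At δ = 3/5: δ+…+δ^3 = 1.1760 < 3.5000.
So cooperation is not sustainable.

Yes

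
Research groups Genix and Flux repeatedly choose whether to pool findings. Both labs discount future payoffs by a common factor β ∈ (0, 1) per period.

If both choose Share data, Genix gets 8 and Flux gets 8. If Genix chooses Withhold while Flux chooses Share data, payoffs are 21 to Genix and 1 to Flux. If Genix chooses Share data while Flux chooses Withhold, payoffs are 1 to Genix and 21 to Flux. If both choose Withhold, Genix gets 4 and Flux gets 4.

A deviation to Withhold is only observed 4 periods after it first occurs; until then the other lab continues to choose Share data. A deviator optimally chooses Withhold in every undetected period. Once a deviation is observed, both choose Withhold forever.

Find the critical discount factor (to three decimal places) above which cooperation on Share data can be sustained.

0.935

A deviator earns 21 for 4 periods, then 4 forever; cooperating earns 8 forever. Multiplying the IC by (1−β):
8 ≥ 21(1−β^4) + 4β^4, so 17·β^4 ≥ 13 and β^4 ≥ 13/17.
β ≥ (13/17)^(1/4) ≈ 0.935.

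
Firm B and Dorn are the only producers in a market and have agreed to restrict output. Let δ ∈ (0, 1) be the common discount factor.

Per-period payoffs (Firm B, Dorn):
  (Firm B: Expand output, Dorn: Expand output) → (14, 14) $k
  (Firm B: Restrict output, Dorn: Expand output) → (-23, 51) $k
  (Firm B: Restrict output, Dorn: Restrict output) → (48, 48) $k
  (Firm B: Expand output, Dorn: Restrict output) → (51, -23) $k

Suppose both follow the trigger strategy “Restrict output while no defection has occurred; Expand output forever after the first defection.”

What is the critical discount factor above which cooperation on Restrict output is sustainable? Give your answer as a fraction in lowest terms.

48/(1−δ) ≥ 51 + 14δ/(1−δ)
48 ≥ 51 − 37δ
δ ≥ 3/37.

3/37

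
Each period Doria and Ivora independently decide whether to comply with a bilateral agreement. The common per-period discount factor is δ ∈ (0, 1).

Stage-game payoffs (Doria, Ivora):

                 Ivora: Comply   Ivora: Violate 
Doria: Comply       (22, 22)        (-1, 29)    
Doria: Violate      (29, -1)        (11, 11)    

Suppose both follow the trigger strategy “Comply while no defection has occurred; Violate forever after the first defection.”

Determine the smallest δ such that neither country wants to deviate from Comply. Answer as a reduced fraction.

7/18

Cooperation forever yields 22 each period: 22/(1−δ).
Deviating yields 29 once, then 11 forever: 29 + 11δ/(1−δ).
No profitable deviation requires 22/(1−δ) ≥ 29 + 11δ/(1−δ).
Multiplying by (1−δ): 22 ≥ 29(1−δ) + 11δ = 29 − 18δ.
So 18δ ≥ 7, i.e. δ ≥ 7/18.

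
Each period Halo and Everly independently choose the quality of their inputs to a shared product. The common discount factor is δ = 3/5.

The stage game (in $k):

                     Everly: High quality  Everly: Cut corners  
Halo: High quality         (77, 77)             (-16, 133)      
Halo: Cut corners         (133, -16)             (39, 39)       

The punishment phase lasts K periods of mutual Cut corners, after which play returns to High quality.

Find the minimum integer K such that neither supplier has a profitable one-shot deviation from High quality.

8

IC: δ(1−δ^K)/(1−δ) ≥ (133−77)/(77−39) = 28/19.
With δ = 3/5: need 1 − δ^K ≥ 28/19·(1−3/5)/(3/5), i.e. δ^K ≤ 0.0175.
Since (3/5)^7 = 0.0280 and (3/5)^8 = 0.0168, the smallest such K is 8.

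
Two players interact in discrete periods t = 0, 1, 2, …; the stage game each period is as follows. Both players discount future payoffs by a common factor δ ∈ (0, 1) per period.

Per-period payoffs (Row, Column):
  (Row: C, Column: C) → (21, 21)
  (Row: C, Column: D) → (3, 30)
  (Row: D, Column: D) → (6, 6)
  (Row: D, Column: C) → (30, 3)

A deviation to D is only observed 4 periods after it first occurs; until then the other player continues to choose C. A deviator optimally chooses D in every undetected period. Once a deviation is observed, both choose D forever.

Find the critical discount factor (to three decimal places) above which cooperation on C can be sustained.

0.783

Deviating for the 4 undetected periods gains 30−21 = 9 per period over cooperation, then loses 21−6 = 15 per period forever once punishment starts.
Gain: 9(1 + δ + … + δ^3); loss: 15·δ^4/(1−δ).
No profitable deviation ⇔ 9(1−δ^4) ≤ 15·δ^4, i.e. δ^4 ≥ 9/(9+15) = 3/8.
Hence δ ≥ (3/8)^(1/4) ≈ 0.783.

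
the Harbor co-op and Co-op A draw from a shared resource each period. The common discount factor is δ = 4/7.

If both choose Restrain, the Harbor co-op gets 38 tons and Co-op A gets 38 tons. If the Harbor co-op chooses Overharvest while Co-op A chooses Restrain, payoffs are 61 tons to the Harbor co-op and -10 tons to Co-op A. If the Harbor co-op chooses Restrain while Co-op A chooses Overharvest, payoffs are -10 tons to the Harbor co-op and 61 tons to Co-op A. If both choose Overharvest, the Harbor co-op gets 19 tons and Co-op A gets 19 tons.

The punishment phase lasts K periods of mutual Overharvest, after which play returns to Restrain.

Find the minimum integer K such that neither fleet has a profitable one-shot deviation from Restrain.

No profitable deviation requires (38−19)(δ+…+δ^K) ≥ 61−38, i.e. δ+…+δ^K ≥ 23/19 ≈ 1.2105.
With δ = 4/7, the partial sums are K=1: 0.5714, K=2: 0.8980, K=3: 1.0845, K=4: 1.1912, K=5: 1.2521.
K = 5 is the first length at which the sum reaches 1.2105.

5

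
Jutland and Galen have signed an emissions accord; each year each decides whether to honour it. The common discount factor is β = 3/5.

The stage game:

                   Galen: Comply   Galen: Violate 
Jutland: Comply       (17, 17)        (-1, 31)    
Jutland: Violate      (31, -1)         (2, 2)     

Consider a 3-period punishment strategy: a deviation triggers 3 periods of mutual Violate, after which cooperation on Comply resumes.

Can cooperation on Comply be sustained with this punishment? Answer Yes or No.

Yes

A one-shot deviation gives 31 now, then 2 for 3 periods, then back to 17.
Gain from deviating: (31−17) today; loss: (17−2) in each of the next 3 periods.
No-deviation condition: (17−2)(β+…+β^3) ≥ 31−17, i.e. β+…+β^3 ≥ 14/15.
At β = 3/5: β+…+β^3 = 1.1760 ≥ 0.9333.
So cooperation is sustainable.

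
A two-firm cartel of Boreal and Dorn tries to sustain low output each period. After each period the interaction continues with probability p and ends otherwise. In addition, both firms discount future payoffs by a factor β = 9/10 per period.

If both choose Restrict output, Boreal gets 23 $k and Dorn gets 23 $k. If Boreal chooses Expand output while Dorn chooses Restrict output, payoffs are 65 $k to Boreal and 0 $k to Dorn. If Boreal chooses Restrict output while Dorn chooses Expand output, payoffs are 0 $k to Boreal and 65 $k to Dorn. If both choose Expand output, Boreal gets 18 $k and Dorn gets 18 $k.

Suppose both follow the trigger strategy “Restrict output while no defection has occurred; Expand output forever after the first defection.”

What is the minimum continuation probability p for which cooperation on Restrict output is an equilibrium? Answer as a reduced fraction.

140/141

Expected continuation weight on next period's payoff is β·p = 9/10·p, which plays the role of the discount factor.
Cooperation requires 9/10·p ≥ (65−23)/(65−18) = 42/47, hence p ≥ 140/141.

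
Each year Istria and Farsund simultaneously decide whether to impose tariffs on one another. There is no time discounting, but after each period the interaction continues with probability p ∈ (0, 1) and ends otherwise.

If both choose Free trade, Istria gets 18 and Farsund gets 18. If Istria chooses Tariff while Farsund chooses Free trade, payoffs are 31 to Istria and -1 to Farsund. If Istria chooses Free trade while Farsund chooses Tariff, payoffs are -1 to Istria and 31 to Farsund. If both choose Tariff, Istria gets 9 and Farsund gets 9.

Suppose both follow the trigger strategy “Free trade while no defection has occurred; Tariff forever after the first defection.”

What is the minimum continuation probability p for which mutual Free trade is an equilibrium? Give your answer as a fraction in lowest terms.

Expected cooperation value is 18 + p·18 + p²·18 + … = 18/(1−p); deviation gives 31 + p·9/(1−p).
18 ≥ 31(1−p) + 9p ⇒ 22p ≥ 13 ⇒ p ≥ 13/22.

13/22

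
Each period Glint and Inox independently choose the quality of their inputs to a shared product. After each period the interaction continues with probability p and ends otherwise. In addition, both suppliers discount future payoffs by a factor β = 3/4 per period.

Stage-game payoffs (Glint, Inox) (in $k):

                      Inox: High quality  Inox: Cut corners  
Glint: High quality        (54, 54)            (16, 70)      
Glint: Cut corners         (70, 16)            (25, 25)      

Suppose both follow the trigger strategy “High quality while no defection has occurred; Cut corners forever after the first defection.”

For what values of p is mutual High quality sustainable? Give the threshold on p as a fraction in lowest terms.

With continuation probability p and discount β, the effective per-period discount factor is βp.
Grim-trigger IC: βp ≥ (70−54)/(70−25) = 16/45.
So p ≥ (16/45)/(3/4) = 64/135.

64/135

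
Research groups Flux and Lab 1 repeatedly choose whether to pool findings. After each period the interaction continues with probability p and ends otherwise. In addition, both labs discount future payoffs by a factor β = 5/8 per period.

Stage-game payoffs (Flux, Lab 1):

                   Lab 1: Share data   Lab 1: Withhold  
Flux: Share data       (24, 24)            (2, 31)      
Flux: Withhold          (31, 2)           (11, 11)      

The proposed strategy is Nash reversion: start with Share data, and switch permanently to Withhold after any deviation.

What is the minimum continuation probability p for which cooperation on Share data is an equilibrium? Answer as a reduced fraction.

14/25

With continuation probability p and discount β, the effective per-period discount factor is βp.
Grim-trigger IC: βp ≥ (31−24)/(31−11) = 7/20.
So p ≥ (7/20)/(5/8) = 14/25.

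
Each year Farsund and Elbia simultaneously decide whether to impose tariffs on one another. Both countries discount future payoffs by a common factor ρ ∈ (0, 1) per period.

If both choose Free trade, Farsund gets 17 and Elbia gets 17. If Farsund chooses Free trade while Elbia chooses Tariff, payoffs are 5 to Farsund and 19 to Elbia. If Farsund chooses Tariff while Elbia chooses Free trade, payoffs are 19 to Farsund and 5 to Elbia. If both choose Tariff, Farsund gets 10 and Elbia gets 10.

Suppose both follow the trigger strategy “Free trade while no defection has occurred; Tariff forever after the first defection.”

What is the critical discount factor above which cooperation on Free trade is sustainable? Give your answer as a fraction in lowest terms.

17/(1−ρ) ≥ 19 + 10ρ/(1−ρ)
17 ≥ 19 − 9ρ
ρ ≥ 2/9.

2/9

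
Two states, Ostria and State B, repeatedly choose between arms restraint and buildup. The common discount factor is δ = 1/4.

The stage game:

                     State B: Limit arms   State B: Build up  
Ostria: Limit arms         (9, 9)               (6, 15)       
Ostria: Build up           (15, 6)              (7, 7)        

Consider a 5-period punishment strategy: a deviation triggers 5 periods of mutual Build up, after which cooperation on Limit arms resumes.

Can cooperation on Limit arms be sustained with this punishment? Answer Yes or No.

IC: δ+…+δ^5 ≥ (15−9)/(9−7) = 3.
At δ = 1/4: partial sum = 0.3330 < 3.0000. Cooperation not sustainable.

No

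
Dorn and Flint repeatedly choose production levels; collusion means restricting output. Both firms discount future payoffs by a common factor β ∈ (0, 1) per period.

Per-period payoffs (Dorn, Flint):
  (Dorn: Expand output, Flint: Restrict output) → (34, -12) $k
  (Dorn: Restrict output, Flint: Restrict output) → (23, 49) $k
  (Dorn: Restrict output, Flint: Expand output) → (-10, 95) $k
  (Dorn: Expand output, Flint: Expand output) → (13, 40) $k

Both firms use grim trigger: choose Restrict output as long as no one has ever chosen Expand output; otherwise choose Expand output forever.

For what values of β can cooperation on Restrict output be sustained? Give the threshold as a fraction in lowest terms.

Dorn's threshold: (34−23)/(34−13) = 11/21.
Flint's threshold: (95−49)/(95−40) = 46/55.
11/21 < 46/55, so Flint binds and β* = 46/55.

46/55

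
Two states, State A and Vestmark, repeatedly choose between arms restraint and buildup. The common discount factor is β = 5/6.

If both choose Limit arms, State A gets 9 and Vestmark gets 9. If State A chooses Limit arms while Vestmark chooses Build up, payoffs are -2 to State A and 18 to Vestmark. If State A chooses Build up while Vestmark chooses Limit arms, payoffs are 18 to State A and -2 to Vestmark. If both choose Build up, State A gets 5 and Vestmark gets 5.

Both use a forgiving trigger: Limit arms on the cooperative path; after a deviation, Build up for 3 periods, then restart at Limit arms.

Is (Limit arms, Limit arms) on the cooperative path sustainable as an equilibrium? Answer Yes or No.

A one-shot deviation gives 18 now, then 5 for 3 periods, then back to 9.
Gain from deviating: (18−9) today; loss: (9−5) in each of the next 3 periods.
No-deviation condition: (9−5)(β+…+β^3) ≥ 18−9, i.e. β+…+β^3 ≥ 9/4.
At β = 5/6: β+…+β^3 = 2.1065 < 2.2500.
So cooperation is not sustainable.

No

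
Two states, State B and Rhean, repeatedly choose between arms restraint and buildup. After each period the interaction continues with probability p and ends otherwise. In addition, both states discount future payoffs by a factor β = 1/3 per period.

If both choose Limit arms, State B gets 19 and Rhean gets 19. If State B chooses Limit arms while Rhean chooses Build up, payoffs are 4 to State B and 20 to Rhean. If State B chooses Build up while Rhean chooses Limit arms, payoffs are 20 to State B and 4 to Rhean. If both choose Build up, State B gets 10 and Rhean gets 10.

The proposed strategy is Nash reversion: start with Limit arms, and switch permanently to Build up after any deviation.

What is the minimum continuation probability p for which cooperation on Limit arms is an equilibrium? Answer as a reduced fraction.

3/10

With continuation probability p and discount β, the effective per-period discount factor is βp.
Grim-trigger IC: βp ≥ (20−19)/(20−10) = 1/10.
So p ≥ (1/10)/(1/3) = 3/10.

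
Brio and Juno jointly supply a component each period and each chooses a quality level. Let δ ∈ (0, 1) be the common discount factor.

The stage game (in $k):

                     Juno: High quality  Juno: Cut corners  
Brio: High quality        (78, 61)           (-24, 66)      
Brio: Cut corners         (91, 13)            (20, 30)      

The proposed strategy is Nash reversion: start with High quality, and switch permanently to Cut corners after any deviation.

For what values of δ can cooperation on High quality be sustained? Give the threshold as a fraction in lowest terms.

13/71

Brio: cooperation gives 78 each period; deviation gives 91 once then 20 forever.
  78/(1−δ) ≥ 91 + 20δ/(1−δ) ⇒ δ ≥ 13/71.
Juno: cooperation gives 61 each period; deviation gives 66 once then 30 forever.
  δ ≥ 5/36.
Both must hold, so the binding constraint is Brio's: δ ≥ 13/71.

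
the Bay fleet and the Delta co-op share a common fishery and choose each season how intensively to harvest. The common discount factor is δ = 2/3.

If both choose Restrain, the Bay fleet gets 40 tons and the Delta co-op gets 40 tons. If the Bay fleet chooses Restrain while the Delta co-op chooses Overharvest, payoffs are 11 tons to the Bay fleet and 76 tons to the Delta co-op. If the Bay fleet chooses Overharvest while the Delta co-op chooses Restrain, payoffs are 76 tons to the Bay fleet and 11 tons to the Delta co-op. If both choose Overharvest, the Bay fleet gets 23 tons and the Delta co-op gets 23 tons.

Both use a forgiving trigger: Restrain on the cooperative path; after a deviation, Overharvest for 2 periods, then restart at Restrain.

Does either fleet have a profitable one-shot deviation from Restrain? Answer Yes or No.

Comparing payoff streams over the 3 periods until play realigns: cooperate → 40(1+δ+…+δ^2); deviate → 76 + 23(δ+…+δ^2).
Cooperation is sustained iff (40−23)(δ+…+δ^2) ≥ 76−40.
δ+…+δ^2 = 2/3·(1−(2/3)^2)/(1−2/3) = 1.1111, and (76−40)/(40−23) = 2.1176.
1.1111 < 2.1176, so cooperation is not sustainable.

Yes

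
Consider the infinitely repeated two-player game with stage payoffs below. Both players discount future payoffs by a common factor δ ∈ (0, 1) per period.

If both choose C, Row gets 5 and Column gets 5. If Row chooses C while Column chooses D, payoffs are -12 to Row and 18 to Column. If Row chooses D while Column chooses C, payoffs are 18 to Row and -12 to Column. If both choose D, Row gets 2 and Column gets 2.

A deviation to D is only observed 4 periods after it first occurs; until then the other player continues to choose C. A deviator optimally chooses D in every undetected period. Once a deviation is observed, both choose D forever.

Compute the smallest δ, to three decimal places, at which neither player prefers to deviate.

0.949

The best deviation is to choose D for all 4 undetected periods, earning 18 each, then 2 forever once detected.
Deviation value: 18(1−δ^4)/(1−δ) + 2δ^4/(1−δ); cooperation value: 5/(1−δ).
IC: 5 ≥ 18(1−δ^4) + 2δ^4 = 18 − 16δ^4.
So δ^4 ≥ 13/16, giving δ ≥ (13/16)^(1/4) ≈ 0.949.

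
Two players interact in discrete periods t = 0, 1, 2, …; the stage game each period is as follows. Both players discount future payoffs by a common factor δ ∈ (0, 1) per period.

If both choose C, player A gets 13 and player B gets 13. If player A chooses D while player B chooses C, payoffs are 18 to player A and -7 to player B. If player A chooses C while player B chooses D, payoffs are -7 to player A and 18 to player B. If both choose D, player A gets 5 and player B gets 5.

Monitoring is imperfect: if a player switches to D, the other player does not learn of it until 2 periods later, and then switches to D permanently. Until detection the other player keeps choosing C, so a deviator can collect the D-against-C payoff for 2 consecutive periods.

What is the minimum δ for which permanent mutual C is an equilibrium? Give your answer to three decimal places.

Deviating for the 2 undetected periods gains 18−13 = 5 per period over cooperation, then loses 13−5 = 8 per period forever once punishment starts.
Gain: 5(1 + δ + … + δ^1); loss: 8·δ^2/(1−δ).
No profitable deviation ⇔ 5(1−δ^2) ≤ 8·δ^2, i.e. δ^2 ≥ 5/(5+8) = 5/13.
Hence δ ≥ (5/13)^(1/2) ≈ 0.620.

0.620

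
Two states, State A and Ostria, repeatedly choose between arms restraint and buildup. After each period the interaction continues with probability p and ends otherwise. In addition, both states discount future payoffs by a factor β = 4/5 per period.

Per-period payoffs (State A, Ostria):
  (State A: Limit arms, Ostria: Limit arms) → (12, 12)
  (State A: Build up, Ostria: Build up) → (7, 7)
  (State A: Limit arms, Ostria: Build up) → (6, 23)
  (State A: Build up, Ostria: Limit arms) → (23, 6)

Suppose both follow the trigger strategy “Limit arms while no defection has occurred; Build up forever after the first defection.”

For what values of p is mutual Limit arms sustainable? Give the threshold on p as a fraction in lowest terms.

55/64

With continuation probability p and discount β, the effective per-period discount factor is βp.
Grim-trigger IC: βp ≥ (23−12)/(23−7) = 11/16.
So p ≥ (11/16)/(4/5) = 55/64.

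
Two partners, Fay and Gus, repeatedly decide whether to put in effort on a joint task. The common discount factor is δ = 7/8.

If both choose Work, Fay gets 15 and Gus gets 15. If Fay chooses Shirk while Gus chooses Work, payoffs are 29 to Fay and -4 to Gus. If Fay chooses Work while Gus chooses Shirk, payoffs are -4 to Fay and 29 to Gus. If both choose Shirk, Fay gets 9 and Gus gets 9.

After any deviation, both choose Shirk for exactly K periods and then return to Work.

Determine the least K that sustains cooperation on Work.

4

No profitable deviation requires (15−9)(δ+…+δ^K) ≥ 29−15, i.e. δ+…+δ^K ≥ 7/3 ≈ 2.3333.
With δ = 7/8, the partial sums are K=1: 0.8750, K=2: 1.6406, K=3: 2.3105, K=4: 2.8967.
K = 4 is the first length at which the sum reaches 2.3333.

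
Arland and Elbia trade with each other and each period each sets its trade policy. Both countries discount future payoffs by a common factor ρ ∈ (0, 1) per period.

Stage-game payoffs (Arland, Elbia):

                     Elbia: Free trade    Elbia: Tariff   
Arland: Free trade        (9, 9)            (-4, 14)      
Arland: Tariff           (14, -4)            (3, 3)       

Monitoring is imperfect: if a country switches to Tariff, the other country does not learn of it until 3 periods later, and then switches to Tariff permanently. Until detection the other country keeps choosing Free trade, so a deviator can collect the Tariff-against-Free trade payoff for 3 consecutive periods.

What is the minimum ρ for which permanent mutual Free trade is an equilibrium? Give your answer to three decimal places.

0.769

Deviating for the 3 undetected periods gains 14−9 = 5 per period over cooperation, then loses 9−3 = 6 per period forever once punishment starts.
Gain: 5(1 + ρ + … + ρ^2); loss: 6·ρ^3/(1−ρ).
No profitable deviation ⇔ 5(1−ρ^3) ≤ 6·ρ^3, i.e. ρ^3 ≥ 5/(5+6) = 5/11.
Hence ρ ≥ (5/11)^(1/3) ≈ 0.769.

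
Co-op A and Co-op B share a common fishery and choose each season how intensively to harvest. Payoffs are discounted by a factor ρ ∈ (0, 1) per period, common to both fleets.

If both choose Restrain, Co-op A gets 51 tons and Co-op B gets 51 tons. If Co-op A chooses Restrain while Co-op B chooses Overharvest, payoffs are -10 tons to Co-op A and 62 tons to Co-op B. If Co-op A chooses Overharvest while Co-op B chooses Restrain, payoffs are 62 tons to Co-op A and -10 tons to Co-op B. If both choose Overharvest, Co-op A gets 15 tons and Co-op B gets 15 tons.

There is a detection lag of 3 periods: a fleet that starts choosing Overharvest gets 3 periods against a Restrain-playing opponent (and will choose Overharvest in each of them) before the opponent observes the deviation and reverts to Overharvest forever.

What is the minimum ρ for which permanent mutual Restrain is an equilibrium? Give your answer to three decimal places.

The best deviation is to choose Overharvest for all 3 undetected periods, earning 62 each, then 15 forever once detected.
Deviation value: 62(1−ρ^3)/(1−ρ) + 15ρ^3/(1−ρ); cooperation value: 51/(1−ρ).
IC: 51 ≥ 62(1−ρ^3) + 15ρ^3 = 62 − 47ρ^3.
So ρ^3 ≥ 11/47, giving ρ ≥ (11/47)^(1/3) ≈ 0.616.

0.616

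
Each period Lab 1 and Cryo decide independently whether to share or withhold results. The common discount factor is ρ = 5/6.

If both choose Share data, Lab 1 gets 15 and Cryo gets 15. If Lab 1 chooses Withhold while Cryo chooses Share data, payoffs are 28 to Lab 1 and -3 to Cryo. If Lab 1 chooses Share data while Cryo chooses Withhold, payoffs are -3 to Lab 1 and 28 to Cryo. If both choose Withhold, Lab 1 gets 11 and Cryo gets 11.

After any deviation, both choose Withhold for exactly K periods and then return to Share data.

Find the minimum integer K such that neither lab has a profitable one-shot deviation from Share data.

6

IC: ρ(1−ρ^K)/(1−ρ) ≥ (28−15)/(15−11) = 13/4.
With ρ = 5/6: need 1 − ρ^K ≥ 13/4·(1−5/6)/(5/6), i.e. ρ^K ≤ 0.3500.
Since (5/6)^5 = 0.4019 and (5/6)^6 = 0.3349, the smallest such K is 6.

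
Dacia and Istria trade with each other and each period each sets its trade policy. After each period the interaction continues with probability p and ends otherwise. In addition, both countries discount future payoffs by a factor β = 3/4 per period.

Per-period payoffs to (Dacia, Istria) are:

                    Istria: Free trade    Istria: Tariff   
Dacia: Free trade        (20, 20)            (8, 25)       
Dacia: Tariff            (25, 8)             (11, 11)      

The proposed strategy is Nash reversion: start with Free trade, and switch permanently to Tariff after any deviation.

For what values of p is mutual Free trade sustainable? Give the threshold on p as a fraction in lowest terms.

10/21

With continuation probability p and discount β, the effective per-period discount factor is βp.
Grim-trigger IC: βp ≥ (25−20)/(25−11) = 5/14.
So p ≥ (5/14)/(3/4) = 10/21.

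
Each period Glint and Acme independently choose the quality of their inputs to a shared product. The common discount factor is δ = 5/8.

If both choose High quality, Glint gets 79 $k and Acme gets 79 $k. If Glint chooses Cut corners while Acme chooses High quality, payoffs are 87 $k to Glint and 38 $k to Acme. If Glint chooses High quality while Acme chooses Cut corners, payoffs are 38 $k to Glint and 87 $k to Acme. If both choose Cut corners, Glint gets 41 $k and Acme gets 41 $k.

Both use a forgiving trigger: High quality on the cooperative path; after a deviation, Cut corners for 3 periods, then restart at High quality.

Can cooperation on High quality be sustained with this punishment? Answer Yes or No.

A one-shot deviation gives 87 now, then 41 for 3 periods, then back to 79.
Gain from deviating: (87−79) today; loss: (79−41) in each of the next 3 periods.
No-deviation condition: (79−41)(δ+…+δ^3) ≥ 87−79, i.e. δ+…+δ^3 ≥ 4/19.
At δ = 5/8: δ+…+δ^3 = 1.2598 ≥ 0.2105.
So cooperation is sustainable.

Yes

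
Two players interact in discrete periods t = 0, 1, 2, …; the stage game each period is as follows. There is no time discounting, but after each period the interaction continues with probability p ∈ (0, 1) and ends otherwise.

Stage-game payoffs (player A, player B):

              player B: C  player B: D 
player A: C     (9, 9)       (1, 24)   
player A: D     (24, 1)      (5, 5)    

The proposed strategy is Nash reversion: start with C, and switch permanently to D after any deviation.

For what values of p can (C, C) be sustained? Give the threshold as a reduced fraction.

With no time discounting, the continuation probability p plays the role of the discount factor.
Grim-trigger IC: 9/(1−p) ≥ 24 + 5p/(1−p) ⇒ p ≥ (24−9)/(24−5) = 15/19.

15/19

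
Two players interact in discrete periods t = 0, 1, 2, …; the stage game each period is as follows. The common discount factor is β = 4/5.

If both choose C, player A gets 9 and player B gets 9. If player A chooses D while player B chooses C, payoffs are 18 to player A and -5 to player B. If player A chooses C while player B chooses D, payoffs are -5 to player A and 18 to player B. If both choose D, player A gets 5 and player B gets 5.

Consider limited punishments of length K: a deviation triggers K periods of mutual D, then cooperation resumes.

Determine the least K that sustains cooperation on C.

4

IC: β(1−β^K)/(1−β) ≥ (18−9)/(9−5) = 9/4.
With β = 4/5: need 1 − β^K ≥ 9/4·(1−4/5)/(4/5), i.e. β^K ≤ 0.4375.
Since (4/5)^3 = 0.5120 and (4/5)^4 = 0.4096, the smallest such K is 4.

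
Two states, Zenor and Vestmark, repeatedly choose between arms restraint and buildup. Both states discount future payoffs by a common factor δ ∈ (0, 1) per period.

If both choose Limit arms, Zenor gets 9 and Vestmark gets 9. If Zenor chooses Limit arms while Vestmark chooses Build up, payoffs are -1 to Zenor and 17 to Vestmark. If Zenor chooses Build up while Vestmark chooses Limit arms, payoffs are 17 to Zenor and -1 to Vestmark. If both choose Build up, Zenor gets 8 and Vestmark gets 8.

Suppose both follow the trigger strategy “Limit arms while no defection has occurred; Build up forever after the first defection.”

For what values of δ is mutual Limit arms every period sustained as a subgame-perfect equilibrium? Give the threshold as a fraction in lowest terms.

Cooperation forever yields 9 each period: 9/(1−δ).
Deviating yields 17 once, then 8 forever: 17 + 8δ/(1−δ).
No profitable deviation requires 9/(1−δ) ≥ 17 + 8δ/(1−δ).
Multiplying by (1−δ): 9 ≥ 17(1−δ) + 8δ = 17 − 9δ.
So 9δ ≥ 8, i.e. δ ≥ 8/9.

8/9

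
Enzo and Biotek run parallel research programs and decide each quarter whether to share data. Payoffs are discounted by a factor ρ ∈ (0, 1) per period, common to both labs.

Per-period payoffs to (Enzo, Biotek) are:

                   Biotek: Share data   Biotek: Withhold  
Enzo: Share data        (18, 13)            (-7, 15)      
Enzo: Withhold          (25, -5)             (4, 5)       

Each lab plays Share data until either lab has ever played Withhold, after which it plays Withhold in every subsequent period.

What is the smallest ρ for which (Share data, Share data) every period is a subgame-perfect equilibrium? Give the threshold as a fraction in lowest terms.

Enzo: cooperation gives 18 each period; deviation gives 25 once then 4 forever.
  18/(1−ρ) ≥ 25 + 4ρ/(1−ρ) ⇒ ρ ≥ 7/21 = 1/3.
Biotek: cooperation gives 13 each period; deviation gives 15 once then 5 forever.
  ρ ≥ 2/10 = 1/5.
Both must hold, so the binding constraint is Enzo's: ρ ≥ 1/3.

1/3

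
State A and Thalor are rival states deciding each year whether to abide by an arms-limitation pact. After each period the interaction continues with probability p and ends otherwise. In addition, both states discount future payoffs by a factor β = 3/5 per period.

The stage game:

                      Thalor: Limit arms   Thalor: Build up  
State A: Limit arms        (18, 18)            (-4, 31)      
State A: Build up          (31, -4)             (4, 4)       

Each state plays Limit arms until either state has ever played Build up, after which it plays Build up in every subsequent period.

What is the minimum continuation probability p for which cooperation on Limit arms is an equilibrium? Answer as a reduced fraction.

With continuation probability p and discount β, the effective per-period discount factor is βp.
Grim-trigger IC: βp ≥ (31−18)/(31−4) = 13/27.
So p ≥ (13/27)/(3/5) = 65/81.

65/81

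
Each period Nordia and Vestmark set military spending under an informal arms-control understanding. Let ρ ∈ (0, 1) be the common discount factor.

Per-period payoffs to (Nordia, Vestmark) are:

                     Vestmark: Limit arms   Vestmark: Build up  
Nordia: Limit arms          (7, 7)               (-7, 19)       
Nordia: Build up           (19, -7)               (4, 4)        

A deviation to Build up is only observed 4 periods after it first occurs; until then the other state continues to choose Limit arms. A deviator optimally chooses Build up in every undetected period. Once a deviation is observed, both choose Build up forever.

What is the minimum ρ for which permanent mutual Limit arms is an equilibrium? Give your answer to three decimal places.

The best deviation is to choose Build up for all 4 undetected periods, earning 19 each, then 4 forever once detected.
Deviation value: 19(1−ρ^4)/(1−ρ) + 4ρ^4/(1−ρ); cooperation value: 7/(1−ρ).
IC: 7 ≥ 19(1−ρ^4) + 4ρ^4 = 19 − 15ρ^4.
So ρ^4 ≥ 12/15 = 4/5, giving ρ ≥ (4/5)^(1/4) ≈ 0.946.

0.946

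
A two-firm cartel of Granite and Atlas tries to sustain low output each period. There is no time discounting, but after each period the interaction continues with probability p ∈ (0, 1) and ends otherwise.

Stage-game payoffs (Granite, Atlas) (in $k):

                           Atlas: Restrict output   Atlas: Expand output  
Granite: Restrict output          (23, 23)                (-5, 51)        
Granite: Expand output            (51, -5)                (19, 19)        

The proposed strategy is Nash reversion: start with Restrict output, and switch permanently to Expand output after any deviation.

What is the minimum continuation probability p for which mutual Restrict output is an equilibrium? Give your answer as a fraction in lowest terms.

Expected cooperation value is 23 + p·23 + p²·23 + … = 23/(1−p); deviation gives 51 + p·19/(1−p).
23 ≥ 51(1−p) + 19p ⇒ 32p ≥ 28 ⇒ p ≥ 28/32 = 7/8.

7/8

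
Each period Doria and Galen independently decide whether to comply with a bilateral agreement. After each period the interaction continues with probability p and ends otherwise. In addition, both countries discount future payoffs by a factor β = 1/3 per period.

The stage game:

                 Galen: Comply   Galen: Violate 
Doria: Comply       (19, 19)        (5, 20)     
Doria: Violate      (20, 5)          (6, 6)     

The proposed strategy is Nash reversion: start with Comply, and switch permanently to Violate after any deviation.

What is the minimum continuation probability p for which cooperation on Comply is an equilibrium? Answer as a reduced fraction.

3/14

Expected continuation weight on next period's payoff is β·p = 1/3·p, which plays the role of the discount factor.
Cooperation requires 1/3·p ≥ (20−19)/(20−6) = 1/14, hence p ≥ 3/14.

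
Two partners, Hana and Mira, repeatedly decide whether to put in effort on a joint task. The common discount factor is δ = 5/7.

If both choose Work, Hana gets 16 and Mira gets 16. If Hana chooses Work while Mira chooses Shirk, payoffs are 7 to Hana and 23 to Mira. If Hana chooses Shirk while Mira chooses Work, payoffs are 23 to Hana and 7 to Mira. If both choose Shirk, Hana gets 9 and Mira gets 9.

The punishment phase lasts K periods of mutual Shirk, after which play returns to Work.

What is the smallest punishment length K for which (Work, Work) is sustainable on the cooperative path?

IC: δ(1−δ^K)/(1−δ) ≥ (23−16)/(16−9) = 1.
With δ = 5/7: need 1 − δ^K ≥ 1·(1−5/7)/(5/7), i.e. δ^K ≤ 0.6000.
Since (5/7)^1 = 0.7143 and (5/7)^2 = 0.5102, the smallest such K is 2.

2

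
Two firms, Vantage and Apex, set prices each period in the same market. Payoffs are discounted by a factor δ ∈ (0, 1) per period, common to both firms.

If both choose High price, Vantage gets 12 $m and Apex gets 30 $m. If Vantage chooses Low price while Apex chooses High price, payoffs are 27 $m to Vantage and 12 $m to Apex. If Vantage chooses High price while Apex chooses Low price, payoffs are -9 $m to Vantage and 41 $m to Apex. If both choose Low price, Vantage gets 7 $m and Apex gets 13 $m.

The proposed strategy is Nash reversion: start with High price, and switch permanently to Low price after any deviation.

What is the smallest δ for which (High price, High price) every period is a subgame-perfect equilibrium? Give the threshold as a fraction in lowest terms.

Vantage's threshold: (27−12)/(27−7) = 3/4.
Apex's threshold: (41−30)/(41−13) = 11/28.
3/4 > 11/28, so Vantage binds and δ* = 3/4.

3/4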